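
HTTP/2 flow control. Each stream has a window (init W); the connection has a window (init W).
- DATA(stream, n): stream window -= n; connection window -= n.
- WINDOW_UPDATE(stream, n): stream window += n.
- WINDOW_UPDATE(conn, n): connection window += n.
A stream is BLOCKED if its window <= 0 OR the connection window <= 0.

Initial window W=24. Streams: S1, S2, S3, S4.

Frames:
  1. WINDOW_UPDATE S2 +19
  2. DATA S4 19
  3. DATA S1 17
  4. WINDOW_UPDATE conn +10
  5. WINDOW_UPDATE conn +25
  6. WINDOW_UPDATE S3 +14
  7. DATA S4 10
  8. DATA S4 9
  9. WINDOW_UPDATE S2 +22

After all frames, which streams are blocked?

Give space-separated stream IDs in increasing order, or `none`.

Answer: S4

Derivation:
Op 1: conn=24 S1=24 S2=43 S3=24 S4=24 blocked=[]
Op 2: conn=5 S1=24 S2=43 S3=24 S4=5 blocked=[]
Op 3: conn=-12 S1=7 S2=43 S3=24 S4=5 blocked=[1, 2, 3, 4]
Op 4: conn=-2 S1=7 S2=43 S3=24 S4=5 blocked=[1, 2, 3, 4]
Op 5: conn=23 S1=7 S2=43 S3=24 S4=5 blocked=[]
Op 6: conn=23 S1=7 S2=43 S3=38 S4=5 blocked=[]
Op 7: conn=13 S1=7 S2=43 S3=38 S4=-5 blocked=[4]
Op 8: conn=4 S1=7 S2=43 S3=38 S4=-14 blocked=[4]
Op 9: conn=4 S1=7 S2=65 S3=38 S4=-14 blocked=[4]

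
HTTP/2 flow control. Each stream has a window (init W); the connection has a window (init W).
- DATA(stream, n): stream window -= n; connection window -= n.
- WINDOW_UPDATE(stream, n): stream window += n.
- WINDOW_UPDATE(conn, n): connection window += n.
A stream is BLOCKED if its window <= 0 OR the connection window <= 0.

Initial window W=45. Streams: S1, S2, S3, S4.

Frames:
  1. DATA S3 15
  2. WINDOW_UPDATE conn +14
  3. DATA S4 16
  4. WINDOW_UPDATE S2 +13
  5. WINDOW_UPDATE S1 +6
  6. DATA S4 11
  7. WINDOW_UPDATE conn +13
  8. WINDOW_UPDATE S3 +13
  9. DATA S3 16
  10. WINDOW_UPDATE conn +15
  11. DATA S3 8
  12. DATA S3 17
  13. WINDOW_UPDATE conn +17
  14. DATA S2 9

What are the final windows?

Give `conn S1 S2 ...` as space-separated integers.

Op 1: conn=30 S1=45 S2=45 S3=30 S4=45 blocked=[]
Op 2: conn=44 S1=45 S2=45 S3=30 S4=45 blocked=[]
Op 3: conn=28 S1=45 S2=45 S3=30 S4=29 blocked=[]
Op 4: conn=28 S1=45 S2=58 S3=30 S4=29 blocked=[]
Op 5: conn=28 S1=51 S2=58 S3=30 S4=29 blocked=[]
Op 6: conn=17 S1=51 S2=58 S3=30 S4=18 blocked=[]
Op 7: conn=30 S1=51 S2=58 S3=30 S4=18 blocked=[]
Op 8: conn=30 S1=51 S2=58 S3=43 S4=18 blocked=[]
Op 9: conn=14 S1=51 S2=58 S3=27 S4=18 blocked=[]
Op 10: conn=29 S1=51 S2=58 S3=27 S4=18 blocked=[]
Op 11: conn=21 S1=51 S2=58 S3=19 S4=18 blocked=[]
Op 12: conn=4 S1=51 S2=58 S3=2 S4=18 blocked=[]
Op 13: conn=21 S1=51 S2=58 S3=2 S4=18 blocked=[]
Op 14: conn=12 S1=51 S2=49 S3=2 S4=18 blocked=[]

Answer: 12 51 49 2 18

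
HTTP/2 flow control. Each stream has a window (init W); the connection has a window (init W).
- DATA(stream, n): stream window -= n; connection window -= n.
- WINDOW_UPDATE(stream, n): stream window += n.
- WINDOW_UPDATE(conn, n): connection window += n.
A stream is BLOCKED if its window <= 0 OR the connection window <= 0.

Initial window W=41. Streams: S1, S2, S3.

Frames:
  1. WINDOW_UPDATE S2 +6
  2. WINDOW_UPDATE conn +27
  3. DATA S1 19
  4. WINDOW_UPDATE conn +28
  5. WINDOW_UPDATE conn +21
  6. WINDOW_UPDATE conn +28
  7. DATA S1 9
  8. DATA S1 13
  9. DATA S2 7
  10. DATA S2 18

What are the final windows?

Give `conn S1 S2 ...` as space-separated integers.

Op 1: conn=41 S1=41 S2=47 S3=41 blocked=[]
Op 2: conn=68 S1=41 S2=47 S3=41 blocked=[]
Op 3: conn=49 S1=22 S2=47 S3=41 blocked=[]
Op 4: conn=77 S1=22 S2=47 S3=41 blocked=[]
Op 5: conn=98 S1=22 S2=47 S3=41 blocked=[]
Op 6: conn=126 S1=22 S2=47 S3=41 blocked=[]
Op 7: conn=117 S1=13 S2=47 S3=41 blocked=[]
Op 8: conn=104 S1=0 S2=47 S3=41 blocked=[1]
Op 9: conn=97 S1=0 S2=40 S3=41 blocked=[1]
Op 10: conn=79 S1=0 S2=22 S3=41 blocked=[1]

Answer: 79 0 22 41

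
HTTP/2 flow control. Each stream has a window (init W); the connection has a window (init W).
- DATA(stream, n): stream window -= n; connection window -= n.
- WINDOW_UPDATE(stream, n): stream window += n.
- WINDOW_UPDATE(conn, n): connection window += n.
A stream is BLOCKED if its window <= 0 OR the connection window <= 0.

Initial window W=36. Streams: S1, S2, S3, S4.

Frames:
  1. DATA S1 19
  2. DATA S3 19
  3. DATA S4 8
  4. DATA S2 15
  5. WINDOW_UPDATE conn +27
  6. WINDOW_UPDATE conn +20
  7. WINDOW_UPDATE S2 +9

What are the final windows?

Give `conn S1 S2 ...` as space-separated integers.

Answer: 22 17 30 17 28

Derivation:
Op 1: conn=17 S1=17 S2=36 S3=36 S4=36 blocked=[]
Op 2: conn=-2 S1=17 S2=36 S3=17 S4=36 blocked=[1, 2, 3, 4]
Op 3: conn=-10 S1=17 S2=36 S3=17 S4=28 blocked=[1, 2, 3, 4]
Op 4: conn=-25 S1=17 S2=21 S3=17 S4=28 blocked=[1, 2, 3, 4]
Op 5: conn=2 S1=17 S2=21 S3=17 S4=28 blocked=[]
Op 6: conn=22 S1=17 S2=21 S3=17 S4=28 blocked=[]
Op 7: conn=22 S1=17 S2=30 S3=17 S4=28 blocked=[]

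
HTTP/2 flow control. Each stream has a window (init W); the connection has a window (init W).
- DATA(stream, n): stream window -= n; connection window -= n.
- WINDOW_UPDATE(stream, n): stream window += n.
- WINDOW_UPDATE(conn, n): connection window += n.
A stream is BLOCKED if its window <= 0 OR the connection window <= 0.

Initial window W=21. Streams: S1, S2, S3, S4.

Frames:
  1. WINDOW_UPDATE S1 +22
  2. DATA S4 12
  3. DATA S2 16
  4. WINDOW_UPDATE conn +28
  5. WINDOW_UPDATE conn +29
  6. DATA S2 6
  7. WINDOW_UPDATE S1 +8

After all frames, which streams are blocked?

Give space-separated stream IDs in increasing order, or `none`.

Answer: S2

Derivation:
Op 1: conn=21 S1=43 S2=21 S3=21 S4=21 blocked=[]
Op 2: conn=9 S1=43 S2=21 S3=21 S4=9 blocked=[]
Op 3: conn=-7 S1=43 S2=5 S3=21 S4=9 blocked=[1, 2, 3, 4]
Op 4: conn=21 S1=43 S2=5 S3=21 S4=9 blocked=[]
Op 5: conn=50 S1=43 S2=5 S3=21 S4=9 blocked=[]
Op 6: conn=44 S1=43 S2=-1 S3=21 S4=9 blocked=[2]
Op 7: conn=44 S1=51 S2=-1 S3=21 S4=9 blocked=[2]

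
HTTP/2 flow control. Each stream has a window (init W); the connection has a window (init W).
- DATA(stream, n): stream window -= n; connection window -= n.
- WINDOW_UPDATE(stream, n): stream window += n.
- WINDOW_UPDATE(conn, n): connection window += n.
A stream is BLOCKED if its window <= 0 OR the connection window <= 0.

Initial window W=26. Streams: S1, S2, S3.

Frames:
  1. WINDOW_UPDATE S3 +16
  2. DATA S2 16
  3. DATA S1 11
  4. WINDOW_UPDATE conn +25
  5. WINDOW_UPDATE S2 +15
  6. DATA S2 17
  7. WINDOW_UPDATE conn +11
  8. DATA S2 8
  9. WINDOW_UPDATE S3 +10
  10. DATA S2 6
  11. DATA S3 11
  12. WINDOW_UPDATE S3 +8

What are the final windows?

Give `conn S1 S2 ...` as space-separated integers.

Answer: -7 15 -6 49

Derivation:
Op 1: conn=26 S1=26 S2=26 S3=42 blocked=[]
Op 2: conn=10 S1=26 S2=10 S3=42 blocked=[]
Op 3: conn=-1 S1=15 S2=10 S3=42 blocked=[1, 2, 3]
Op 4: conn=24 S1=15 S2=10 S3=42 blocked=[]
Op 5: conn=24 S1=15 S2=25 S3=42 blocked=[]
Op 6: conn=7 S1=15 S2=8 S3=42 blocked=[]
Op 7: conn=18 S1=15 S2=8 S3=42 blocked=[]
Op 8: conn=10 S1=15 S2=0 S3=42 blocked=[2]
Op 9: conn=10 S1=15 S2=0 S3=52 blocked=[2]
Op 10: conn=4 S1=15 S2=-6 S3=52 blocked=[2]
Op 11: conn=-7 S1=15 S2=-6 S3=41 blocked=[1, 2, 3]
Op 12: conn=-7 S1=15 S2=-6 S3=49 blocked=[1, 2, 3]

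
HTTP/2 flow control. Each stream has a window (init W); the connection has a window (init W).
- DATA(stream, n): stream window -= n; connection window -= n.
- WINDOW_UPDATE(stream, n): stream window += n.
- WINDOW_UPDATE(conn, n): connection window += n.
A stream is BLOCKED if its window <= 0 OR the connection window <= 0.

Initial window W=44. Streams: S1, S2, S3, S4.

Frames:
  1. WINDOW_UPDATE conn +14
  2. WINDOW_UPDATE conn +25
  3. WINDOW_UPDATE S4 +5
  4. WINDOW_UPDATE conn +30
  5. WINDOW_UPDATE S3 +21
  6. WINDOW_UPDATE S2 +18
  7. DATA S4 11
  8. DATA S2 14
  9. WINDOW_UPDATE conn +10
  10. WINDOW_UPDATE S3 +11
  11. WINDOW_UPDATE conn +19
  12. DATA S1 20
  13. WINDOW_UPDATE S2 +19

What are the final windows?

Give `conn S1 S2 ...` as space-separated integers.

Op 1: conn=58 S1=44 S2=44 S3=44 S4=44 blocked=[]
Op 2: conn=83 S1=44 S2=44 S3=44 S4=44 blocked=[]
Op 3: conn=83 S1=44 S2=44 S3=44 S4=49 blocked=[]
Op 4: conn=113 S1=44 S2=44 S3=44 S4=49 blocked=[]
Op 5: conn=113 S1=44 S2=44 S3=65 S4=49 blocked=[]
Op 6: conn=113 S1=44 S2=62 S3=65 S4=49 blocked=[]
Op 7: conn=102 S1=44 S2=62 S3=65 S4=38 blocked=[]
Op 8: conn=88 S1=44 S2=48 S3=65 S4=38 blocked=[]
Op 9: conn=98 S1=44 S2=48 S3=65 S4=38 blocked=[]
Op 10: conn=98 S1=44 S2=48 S3=76 S4=38 blocked=[]
Op 11: conn=117 S1=44 S2=48 S3=76 S4=38 blocked=[]
Op 12: conn=97 S1=24 S2=48 S3=76 S4=38 blocked=[]
Op 13: conn=97 S1=24 S2=67 S3=76 S4=38 blocked=[]

Answer: 97 24 67 76 38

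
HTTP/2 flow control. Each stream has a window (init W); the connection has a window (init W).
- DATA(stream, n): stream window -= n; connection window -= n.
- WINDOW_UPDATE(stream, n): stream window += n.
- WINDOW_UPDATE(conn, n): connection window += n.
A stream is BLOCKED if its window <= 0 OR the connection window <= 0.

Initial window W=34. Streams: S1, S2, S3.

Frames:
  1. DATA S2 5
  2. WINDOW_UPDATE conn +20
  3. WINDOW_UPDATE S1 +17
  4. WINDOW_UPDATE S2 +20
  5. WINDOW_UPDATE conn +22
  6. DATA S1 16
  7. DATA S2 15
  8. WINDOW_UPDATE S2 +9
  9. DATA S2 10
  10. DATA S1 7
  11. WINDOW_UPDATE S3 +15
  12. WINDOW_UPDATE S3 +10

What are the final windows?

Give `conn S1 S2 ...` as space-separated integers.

Op 1: conn=29 S1=34 S2=29 S3=34 blocked=[]
Op 2: conn=49 S1=34 S2=29 S3=34 blocked=[]
Op 3: conn=49 S1=51 S2=29 S3=34 blocked=[]
Op 4: conn=49 S1=51 S2=49 S3=34 blocked=[]
Op 5: conn=71 S1=51 S2=49 S3=34 blocked=[]
Op 6: conn=55 S1=35 S2=49 S3=34 blocked=[]
Op 7: conn=40 S1=35 S2=34 S3=34 blocked=[]
Op 8: conn=40 S1=35 S2=43 S3=34 blocked=[]
Op 9: conn=30 S1=35 S2=33 S3=34 blocked=[]
Op 10: conn=23 S1=28 S2=33 S3=34 blocked=[]
Op 11: conn=23 S1=28 S2=33 S3=49 blocked=[]
Op 12: conn=23 S1=28 S2=33 S3=59 blocked=[]

Answer: 23 28 33 59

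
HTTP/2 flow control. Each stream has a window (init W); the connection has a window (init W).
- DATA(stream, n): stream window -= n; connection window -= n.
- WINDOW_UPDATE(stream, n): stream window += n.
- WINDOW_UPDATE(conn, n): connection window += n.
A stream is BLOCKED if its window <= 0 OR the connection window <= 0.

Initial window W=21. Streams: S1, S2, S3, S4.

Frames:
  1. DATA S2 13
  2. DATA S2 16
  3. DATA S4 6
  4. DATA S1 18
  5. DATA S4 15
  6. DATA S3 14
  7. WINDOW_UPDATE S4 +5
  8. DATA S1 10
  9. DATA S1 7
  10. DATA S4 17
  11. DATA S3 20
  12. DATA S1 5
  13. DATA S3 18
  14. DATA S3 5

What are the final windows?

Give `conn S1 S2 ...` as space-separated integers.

Answer: -143 -19 -8 -36 -12

Derivation:
Op 1: conn=8 S1=21 S2=8 S3=21 S4=21 blocked=[]
Op 2: conn=-8 S1=21 S2=-8 S3=21 S4=21 blocked=[1, 2, 3, 4]
Op 3: conn=-14 S1=21 S2=-8 S3=21 S4=15 blocked=[1, 2, 3, 4]
Op 4: conn=-32 S1=3 S2=-8 S3=21 S4=15 blocked=[1, 2, 3, 4]
Op 5: conn=-47 S1=3 S2=-8 S3=21 S4=0 blocked=[1, 2, 3, 4]
Op 6: conn=-61 S1=3 S2=-8 S3=7 S4=0 blocked=[1, 2, 3, 4]
Op 7: conn=-61 S1=3 S2=-8 S3=7 S4=5 blocked=[1, 2, 3, 4]
Op 8: conn=-71 S1=-7 S2=-8 S3=7 S4=5 blocked=[1, 2, 3, 4]
Op 9: conn=-78 S1=-14 S2=-8 S3=7 S4=5 blocked=[1, 2, 3, 4]
Op 10: conn=-95 S1=-14 S2=-8 S3=7 S4=-12 blocked=[1, 2, 3, 4]
Op 11: conn=-115 S1=-14 S2=-8 S3=-13 S4=-12 blocked=[1, 2, 3, 4]
Op 12: conn=-120 S1=-19 S2=-8 S3=-13 S4=-12 blocked=[1, 2, 3, 4]
Op 13: conn=-138 S1=-19 S2=-8 S3=-31 S4=-12 blocked=[1, 2, 3, 4]
Op 14: conn=-143 S1=-19 S2=-8 S3=-36 S4=-12 blocked=[1, 2, 3, 4]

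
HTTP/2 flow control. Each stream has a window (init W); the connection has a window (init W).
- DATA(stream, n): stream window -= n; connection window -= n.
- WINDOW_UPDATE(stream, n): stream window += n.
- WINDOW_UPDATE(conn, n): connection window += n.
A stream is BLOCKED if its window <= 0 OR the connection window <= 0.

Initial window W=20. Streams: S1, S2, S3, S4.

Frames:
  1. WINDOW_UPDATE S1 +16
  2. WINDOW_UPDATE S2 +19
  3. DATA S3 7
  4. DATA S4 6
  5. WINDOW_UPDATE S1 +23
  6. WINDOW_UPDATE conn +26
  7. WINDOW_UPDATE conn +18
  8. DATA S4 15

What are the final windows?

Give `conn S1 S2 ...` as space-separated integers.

Answer: 36 59 39 13 -1

Derivation:
Op 1: conn=20 S1=36 S2=20 S3=20 S4=20 blocked=[]
Op 2: conn=20 S1=36 S2=39 S3=20 S4=20 blocked=[]
Op 3: conn=13 S1=36 S2=39 S3=13 S4=20 blocked=[]
Op 4: conn=7 S1=36 S2=39 S3=13 S4=14 blocked=[]
Op 5: conn=7 S1=59 S2=39 S3=13 S4=14 blocked=[]
Op 6: conn=33 S1=59 S2=39 S3=13 S4=14 blocked=[]
Op 7: conn=51 S1=59 S2=39 S3=13 S4=14 blocked=[]
Op 8: conn=36 S1=59 S2=39 S3=13 S4=-1 blocked=[4]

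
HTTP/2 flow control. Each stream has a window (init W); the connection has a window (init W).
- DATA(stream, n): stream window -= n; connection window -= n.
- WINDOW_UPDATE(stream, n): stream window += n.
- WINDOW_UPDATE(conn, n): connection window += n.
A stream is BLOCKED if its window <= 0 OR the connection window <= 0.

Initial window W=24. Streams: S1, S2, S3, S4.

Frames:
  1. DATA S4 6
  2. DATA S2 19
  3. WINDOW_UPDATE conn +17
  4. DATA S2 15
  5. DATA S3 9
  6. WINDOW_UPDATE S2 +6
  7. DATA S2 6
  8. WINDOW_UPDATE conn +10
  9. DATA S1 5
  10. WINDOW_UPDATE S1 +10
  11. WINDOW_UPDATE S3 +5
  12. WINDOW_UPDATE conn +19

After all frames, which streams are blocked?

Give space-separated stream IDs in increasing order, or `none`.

Answer: S2

Derivation:
Op 1: conn=18 S1=24 S2=24 S3=24 S4=18 blocked=[]
Op 2: conn=-1 S1=24 S2=5 S3=24 S4=18 blocked=[1, 2, 3, 4]
Op 3: conn=16 S1=24 S2=5 S3=24 S4=18 blocked=[]
Op 4: conn=1 S1=24 S2=-10 S3=24 S4=18 blocked=[2]
Op 5: conn=-8 S1=24 S2=-10 S3=15 S4=18 blocked=[1, 2, 3, 4]
Op 6: conn=-8 S1=24 S2=-4 S3=15 S4=18 blocked=[1, 2, 3, 4]
Op 7: conn=-14 S1=24 S2=-10 S3=15 S4=18 blocked=[1, 2, 3, 4]
Op 8: conn=-4 S1=24 S2=-10 S3=15 S4=18 blocked=[1, 2, 3, 4]
Op 9: conn=-9 S1=19 S2=-10 S3=15 S4=18 blocked=[1, 2, 3, 4]
Op 10: conn=-9 S1=29 S2=-10 S3=15 S4=18 blocked=[1, 2, 3, 4]
Op 11: conn=-9 S1=29 S2=-10 S3=20 S4=18 blocked=[1, 2, 3, 4]
Op 12: conn=10 S1=29 S2=-10 S3=20 S4=18 blocked=[2]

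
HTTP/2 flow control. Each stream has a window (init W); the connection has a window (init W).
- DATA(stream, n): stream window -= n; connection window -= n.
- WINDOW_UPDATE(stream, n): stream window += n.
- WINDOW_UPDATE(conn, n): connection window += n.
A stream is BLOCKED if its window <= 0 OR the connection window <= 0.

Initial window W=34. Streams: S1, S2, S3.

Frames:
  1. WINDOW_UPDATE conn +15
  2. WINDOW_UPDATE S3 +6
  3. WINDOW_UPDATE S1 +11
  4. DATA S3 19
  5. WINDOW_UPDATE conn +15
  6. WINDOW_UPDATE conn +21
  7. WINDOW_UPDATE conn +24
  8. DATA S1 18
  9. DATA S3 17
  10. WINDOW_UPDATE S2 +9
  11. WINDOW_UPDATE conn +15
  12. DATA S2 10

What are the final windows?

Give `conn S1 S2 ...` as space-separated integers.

Answer: 60 27 33 4

Derivation:
Op 1: conn=49 S1=34 S2=34 S3=34 blocked=[]
Op 2: conn=49 S1=34 S2=34 S3=40 blocked=[]
Op 3: conn=49 S1=45 S2=34 S3=40 blocked=[]
Op 4: conn=30 S1=45 S2=34 S3=21 blocked=[]
Op 5: conn=45 S1=45 S2=34 S3=21 blocked=[]
Op 6: conn=66 S1=45 S2=34 S3=21 blocked=[]
Op 7: conn=90 S1=45 S2=34 S3=21 blocked=[]
Op 8: conn=72 S1=27 S2=34 S3=21 blocked=[]
Op 9: conn=55 S1=27 S2=34 S3=4 blocked=[]
Op 10: conn=55 S1=27 S2=43 S3=4 blocked=[]
Op 11: conn=70 S1=27 S2=43 S3=4 blocked=[]
Op 12: conn=60 S1=27 S2=33 S3=4 blocked=[]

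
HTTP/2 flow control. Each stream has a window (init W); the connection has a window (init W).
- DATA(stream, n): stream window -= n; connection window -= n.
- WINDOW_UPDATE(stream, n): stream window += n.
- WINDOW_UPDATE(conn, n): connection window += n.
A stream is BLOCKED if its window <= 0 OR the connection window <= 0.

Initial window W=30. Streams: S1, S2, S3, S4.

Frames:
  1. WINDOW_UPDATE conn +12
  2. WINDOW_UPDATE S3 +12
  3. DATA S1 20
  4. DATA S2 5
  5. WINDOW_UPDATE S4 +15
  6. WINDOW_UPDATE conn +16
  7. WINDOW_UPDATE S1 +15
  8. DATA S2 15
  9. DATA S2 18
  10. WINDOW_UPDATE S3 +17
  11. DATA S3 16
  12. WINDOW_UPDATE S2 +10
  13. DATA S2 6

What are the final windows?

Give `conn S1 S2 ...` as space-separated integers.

Answer: -22 25 -4 43 45

Derivation:
Op 1: conn=42 S1=30 S2=30 S3=30 S4=30 blocked=[]
Op 2: conn=42 S1=30 S2=30 S3=42 S4=30 blocked=[]
Op 3: conn=22 S1=10 S2=30 S3=42 S4=30 blocked=[]
Op 4: conn=17 S1=10 S2=25 S3=42 S4=30 blocked=[]
Op 5: conn=17 S1=10 S2=25 S3=42 S4=45 blocked=[]
Op 6: conn=33 S1=10 S2=25 S3=42 S4=45 blocked=[]
Op 7: conn=33 S1=25 S2=25 S3=42 S4=45 blocked=[]
Op 8: conn=18 S1=25 S2=10 S3=42 S4=45 blocked=[]
Op 9: conn=0 S1=25 S2=-8 S3=42 S4=45 blocked=[1, 2, 3, 4]
Op 10: conn=0 S1=25 S2=-8 S3=59 S4=45 blocked=[1, 2, 3, 4]
Op 11: conn=-16 S1=25 S2=-8 S3=43 S4=45 blocked=[1, 2, 3, 4]
Op 12: conn=-16 S1=25 S2=2 S3=43 S4=45 blocked=[1, 2, 3, 4]
Op 13: conn=-22 S1=25 S2=-4 S3=43 S4=45 blocked=[1, 2, 3, 4]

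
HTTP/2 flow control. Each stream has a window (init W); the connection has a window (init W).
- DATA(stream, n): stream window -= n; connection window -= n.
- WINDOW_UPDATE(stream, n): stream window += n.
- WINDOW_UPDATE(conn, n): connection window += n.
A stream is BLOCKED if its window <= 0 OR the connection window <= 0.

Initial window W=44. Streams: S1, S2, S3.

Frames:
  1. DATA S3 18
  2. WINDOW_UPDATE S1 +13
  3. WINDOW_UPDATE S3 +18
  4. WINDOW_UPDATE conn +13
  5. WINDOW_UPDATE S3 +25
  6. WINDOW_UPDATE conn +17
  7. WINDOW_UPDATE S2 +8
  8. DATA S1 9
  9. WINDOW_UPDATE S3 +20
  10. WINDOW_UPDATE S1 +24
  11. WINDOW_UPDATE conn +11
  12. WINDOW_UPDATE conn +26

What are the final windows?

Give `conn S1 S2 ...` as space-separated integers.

Op 1: conn=26 S1=44 S2=44 S3=26 blocked=[]
Op 2: conn=26 S1=57 S2=44 S3=26 blocked=[]
Op 3: conn=26 S1=57 S2=44 S3=44 blocked=[]
Op 4: conn=39 S1=57 S2=44 S3=44 blocked=[]
Op 5: conn=39 S1=57 S2=44 S3=69 blocked=[]
Op 6: conn=56 S1=57 S2=44 S3=69 blocked=[]
Op 7: conn=56 S1=57 S2=52 S3=69 blocked=[]
Op 8: conn=47 S1=48 S2=52 S3=69 blocked=[]
Op 9: conn=47 S1=48 S2=52 S3=89 blocked=[]
Op 10: conn=47 S1=72 S2=52 S3=89 blocked=[]
Op 11: conn=58 S1=72 S2=52 S3=89 blocked=[]
Op 12: conn=84 S1=72 S2=52 S3=89 blocked=[]

Answer: 84 72 52 89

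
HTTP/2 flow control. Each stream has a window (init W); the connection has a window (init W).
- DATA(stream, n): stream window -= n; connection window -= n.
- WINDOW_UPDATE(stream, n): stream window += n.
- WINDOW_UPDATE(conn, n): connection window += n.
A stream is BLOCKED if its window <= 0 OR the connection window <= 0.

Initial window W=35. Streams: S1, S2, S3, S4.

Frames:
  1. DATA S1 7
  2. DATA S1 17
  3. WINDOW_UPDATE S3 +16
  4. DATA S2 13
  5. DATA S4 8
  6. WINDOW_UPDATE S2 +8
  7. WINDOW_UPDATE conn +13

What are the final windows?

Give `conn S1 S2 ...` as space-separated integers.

Op 1: conn=28 S1=28 S2=35 S3=35 S4=35 blocked=[]
Op 2: conn=11 S1=11 S2=35 S3=35 S4=35 blocked=[]
Op 3: conn=11 S1=11 S2=35 S3=51 S4=35 blocked=[]
Op 4: conn=-2 S1=11 S2=22 S3=51 S4=35 blocked=[1, 2, 3, 4]
Op 5: conn=-10 S1=11 S2=22 S3=51 S4=27 blocked=[1, 2, 3, 4]
Op 6: conn=-10 S1=11 S2=30 S3=51 S4=27 blocked=[1, 2, 3, 4]
Op 7: conn=3 S1=11 S2=30 S3=51 S4=27 blocked=[]

Answer: 3 11 30 51 27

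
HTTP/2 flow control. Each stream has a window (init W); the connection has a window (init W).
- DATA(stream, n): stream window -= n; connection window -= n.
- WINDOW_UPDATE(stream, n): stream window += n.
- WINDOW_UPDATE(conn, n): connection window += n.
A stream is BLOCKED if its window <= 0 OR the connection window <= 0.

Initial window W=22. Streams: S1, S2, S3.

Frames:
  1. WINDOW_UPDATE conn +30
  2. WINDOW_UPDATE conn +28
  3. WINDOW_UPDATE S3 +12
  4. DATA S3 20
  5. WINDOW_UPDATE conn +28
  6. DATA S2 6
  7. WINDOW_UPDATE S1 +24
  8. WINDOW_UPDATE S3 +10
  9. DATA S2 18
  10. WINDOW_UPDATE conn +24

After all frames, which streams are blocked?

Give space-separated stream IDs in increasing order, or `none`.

Answer: S2

Derivation:
Op 1: conn=52 S1=22 S2=22 S3=22 blocked=[]
Op 2: conn=80 S1=22 S2=22 S3=22 blocked=[]
Op 3: conn=80 S1=22 S2=22 S3=34 blocked=[]
Op 4: conn=60 S1=22 S2=22 S3=14 blocked=[]
Op 5: conn=88 S1=22 S2=22 S3=14 blocked=[]
Op 6: conn=82 S1=22 S2=16 S3=14 blocked=[]
Op 7: conn=82 S1=46 S2=16 S3=14 blocked=[]
Op 8: conn=82 S1=46 S2=16 S3=24 blocked=[]
Op 9: conn=64 S1=46 S2=-2 S3=24 blocked=[2]
Op 10: conn=88 S1=46 S2=-2 S3=24 blocked=[2]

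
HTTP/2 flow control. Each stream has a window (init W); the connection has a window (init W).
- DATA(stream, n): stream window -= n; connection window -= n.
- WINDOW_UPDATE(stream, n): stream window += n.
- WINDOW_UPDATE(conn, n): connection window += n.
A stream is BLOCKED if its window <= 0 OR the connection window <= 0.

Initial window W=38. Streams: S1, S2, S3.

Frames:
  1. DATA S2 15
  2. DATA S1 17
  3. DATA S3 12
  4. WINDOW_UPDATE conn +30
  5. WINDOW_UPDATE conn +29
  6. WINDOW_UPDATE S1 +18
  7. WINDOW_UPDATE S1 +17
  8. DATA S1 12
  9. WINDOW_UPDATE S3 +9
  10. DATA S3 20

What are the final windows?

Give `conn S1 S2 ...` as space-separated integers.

Answer: 21 44 23 15

Derivation:
Op 1: conn=23 S1=38 S2=23 S3=38 blocked=[]
Op 2: conn=6 S1=21 S2=23 S3=38 blocked=[]
Op 3: conn=-6 S1=21 S2=23 S3=26 blocked=[1, 2, 3]
Op 4: conn=24 S1=21 S2=23 S3=26 blocked=[]
Op 5: conn=53 S1=21 S2=23 S3=26 blocked=[]
Op 6: conn=53 S1=39 S2=23 S3=26 blocked=[]
Op 7: conn=53 S1=56 S2=23 S3=26 blocked=[]
Op 8: conn=41 S1=44 S2=23 S3=26 blocked=[]
Op 9: conn=41 S1=44 S2=23 S3=35 blocked=[]
Op 10: conn=21 S1=44 S2=23 S3=15 blocked=[]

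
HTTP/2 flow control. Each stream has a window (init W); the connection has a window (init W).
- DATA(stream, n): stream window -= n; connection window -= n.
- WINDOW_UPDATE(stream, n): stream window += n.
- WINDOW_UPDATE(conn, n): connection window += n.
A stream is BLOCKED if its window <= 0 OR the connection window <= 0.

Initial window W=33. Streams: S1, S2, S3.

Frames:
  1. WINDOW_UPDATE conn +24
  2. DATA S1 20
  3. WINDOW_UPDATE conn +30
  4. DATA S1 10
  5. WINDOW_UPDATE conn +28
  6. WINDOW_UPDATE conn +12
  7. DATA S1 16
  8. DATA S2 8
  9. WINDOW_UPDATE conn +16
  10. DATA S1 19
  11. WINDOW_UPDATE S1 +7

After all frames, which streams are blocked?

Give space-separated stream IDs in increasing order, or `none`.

Op 1: conn=57 S1=33 S2=33 S3=33 blocked=[]
Op 2: conn=37 S1=13 S2=33 S3=33 blocked=[]
Op 3: conn=67 S1=13 S2=33 S3=33 blocked=[]
Op 4: conn=57 S1=3 S2=33 S3=33 blocked=[]
Op 5: conn=85 S1=3 S2=33 S3=33 blocked=[]
Op 6: conn=97 S1=3 S2=33 S3=33 blocked=[]
Op 7: conn=81 S1=-13 S2=33 S3=33 blocked=[1]
Op 8: conn=73 S1=-13 S2=25 S3=33 blocked=[1]
Op 9: conn=89 S1=-13 S2=25 S3=33 blocked=[1]
Op 10: conn=70 S1=-32 S2=25 S3=33 blocked=[1]
Op 11: conn=70 S1=-25 S2=25 S3=33 blocked=[1]

Answer: S1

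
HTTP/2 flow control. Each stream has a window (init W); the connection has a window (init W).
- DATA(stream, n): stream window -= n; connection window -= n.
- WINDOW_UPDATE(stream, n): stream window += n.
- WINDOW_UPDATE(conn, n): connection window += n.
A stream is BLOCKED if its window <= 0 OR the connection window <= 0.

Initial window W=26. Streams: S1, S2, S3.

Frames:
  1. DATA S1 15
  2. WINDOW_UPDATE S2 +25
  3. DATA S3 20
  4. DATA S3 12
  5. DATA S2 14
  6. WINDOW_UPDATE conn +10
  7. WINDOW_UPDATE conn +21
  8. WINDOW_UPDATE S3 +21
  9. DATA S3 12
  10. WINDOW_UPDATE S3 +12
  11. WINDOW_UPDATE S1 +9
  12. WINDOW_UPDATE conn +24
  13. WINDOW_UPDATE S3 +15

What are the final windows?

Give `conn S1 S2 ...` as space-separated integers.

Answer: 8 20 37 30

Derivation:
Op 1: conn=11 S1=11 S2=26 S3=26 blocked=[]
Op 2: conn=11 S1=11 S2=51 S3=26 blocked=[]
Op 3: conn=-9 S1=11 S2=51 S3=6 blocked=[1, 2, 3]
Op 4: conn=-21 S1=11 S2=51 S3=-6 blocked=[1, 2, 3]
Op 5: conn=-35 S1=11 S2=37 S3=-6 blocked=[1, 2, 3]
Op 6: conn=-25 S1=11 S2=37 S3=-6 blocked=[1, 2, 3]
Op 7: conn=-4 S1=11 S2=37 S3=-6 blocked=[1, 2, 3]
Op 8: conn=-4 S1=11 S2=37 S3=15 blocked=[1, 2, 3]
Op 9: conn=-16 S1=11 S2=37 S3=3 blocked=[1, 2, 3]
Op 10: conn=-16 S1=11 S2=37 S3=15 blocked=[1, 2, 3]
Op 11: conn=-16 S1=20 S2=37 S3=15 blocked=[1, 2, 3]
Op 12: conn=8 S1=20 S2=37 S3=15 blocked=[]
Op 13: conn=8 S1=20 S2=37 S3=30 blocked=[]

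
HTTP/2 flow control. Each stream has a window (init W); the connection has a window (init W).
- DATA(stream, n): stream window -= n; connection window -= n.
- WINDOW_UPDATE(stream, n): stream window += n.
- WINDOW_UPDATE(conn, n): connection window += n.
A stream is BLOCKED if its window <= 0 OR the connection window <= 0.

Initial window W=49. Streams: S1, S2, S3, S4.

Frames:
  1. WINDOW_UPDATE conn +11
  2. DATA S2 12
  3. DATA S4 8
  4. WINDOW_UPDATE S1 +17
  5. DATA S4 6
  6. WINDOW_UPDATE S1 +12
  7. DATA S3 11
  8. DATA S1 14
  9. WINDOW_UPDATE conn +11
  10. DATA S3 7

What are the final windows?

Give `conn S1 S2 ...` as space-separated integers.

Answer: 13 64 37 31 35

Derivation:
Op 1: conn=60 S1=49 S2=49 S3=49 S4=49 blocked=[]
Op 2: conn=48 S1=49 S2=37 S3=49 S4=49 blocked=[]
Op 3: conn=40 S1=49 S2=37 S3=49 S4=41 blocked=[]
Op 4: conn=40 S1=66 S2=37 S3=49 S4=41 blocked=[]
Op 5: conn=34 S1=66 S2=37 S3=49 S4=35 blocked=[]
Op 6: conn=34 S1=78 S2=37 S3=49 S4=35 blocked=[]
Op 7: conn=23 S1=78 S2=37 S3=38 S4=35 blocked=[]
Op 8: conn=9 S1=64 S2=37 S3=38 S4=35 blocked=[]
Op 9: conn=20 S1=64 S2=37 S3=38 S4=35 blocked=[]
Op 10: conn=13 S1=64 S2=37 S3=31 S4=35 blocked=[]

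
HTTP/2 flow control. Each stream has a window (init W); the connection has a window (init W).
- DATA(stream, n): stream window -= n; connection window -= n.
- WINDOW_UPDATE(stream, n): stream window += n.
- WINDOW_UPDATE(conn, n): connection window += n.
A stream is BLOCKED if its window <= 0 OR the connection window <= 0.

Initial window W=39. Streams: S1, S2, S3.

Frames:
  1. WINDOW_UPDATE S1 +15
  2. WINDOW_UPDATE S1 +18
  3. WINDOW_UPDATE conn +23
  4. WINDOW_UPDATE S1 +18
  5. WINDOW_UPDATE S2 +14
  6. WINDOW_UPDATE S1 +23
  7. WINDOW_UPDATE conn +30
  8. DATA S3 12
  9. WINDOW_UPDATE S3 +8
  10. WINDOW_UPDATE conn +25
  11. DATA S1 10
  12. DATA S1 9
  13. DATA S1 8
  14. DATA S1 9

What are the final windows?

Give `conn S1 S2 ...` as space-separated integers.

Op 1: conn=39 S1=54 S2=39 S3=39 blocked=[]
Op 2: conn=39 S1=72 S2=39 S3=39 blocked=[]
Op 3: conn=62 S1=72 S2=39 S3=39 blocked=[]
Op 4: conn=62 S1=90 S2=39 S3=39 blocked=[]
Op 5: conn=62 S1=90 S2=53 S3=39 blocked=[]
Op 6: conn=62 S1=113 S2=53 S3=39 blocked=[]
Op 7: conn=92 S1=113 S2=53 S3=39 blocked=[]
Op 8: conn=80 S1=113 S2=53 S3=27 blocked=[]
Op 9: conn=80 S1=113 S2=53 S3=35 blocked=[]
Op 10: conn=105 S1=113 S2=53 S3=35 blocked=[]
Op 11: conn=95 S1=103 S2=53 S3=35 blocked=[]
Op 12: conn=86 S1=94 S2=53 S3=35 blocked=[]
Op 13: conn=78 S1=86 S2=53 S3=35 blocked=[]
Op 14: conn=69 S1=77 S2=53 S3=35 blocked=[]

Answer: 69 77 53 35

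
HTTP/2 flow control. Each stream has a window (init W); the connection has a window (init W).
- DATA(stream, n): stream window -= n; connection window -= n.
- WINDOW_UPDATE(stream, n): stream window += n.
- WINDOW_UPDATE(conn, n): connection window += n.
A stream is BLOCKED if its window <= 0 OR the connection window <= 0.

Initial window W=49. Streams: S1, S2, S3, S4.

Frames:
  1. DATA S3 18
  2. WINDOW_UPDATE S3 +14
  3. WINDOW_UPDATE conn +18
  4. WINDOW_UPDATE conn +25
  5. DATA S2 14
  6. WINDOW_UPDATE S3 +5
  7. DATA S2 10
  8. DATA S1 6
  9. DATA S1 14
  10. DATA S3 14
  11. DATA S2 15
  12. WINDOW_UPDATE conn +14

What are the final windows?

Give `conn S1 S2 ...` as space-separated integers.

Answer: 15 29 10 36 49

Derivation:
Op 1: conn=31 S1=49 S2=49 S3=31 S4=49 blocked=[]
Op 2: conn=31 S1=49 S2=49 S3=45 S4=49 blocked=[]
Op 3: conn=49 S1=49 S2=49 S3=45 S4=49 blocked=[]
Op 4: conn=74 S1=49 S2=49 S3=45 S4=49 blocked=[]
Op 5: conn=60 S1=49 S2=35 S3=45 S4=49 blocked=[]
Op 6: conn=60 S1=49 S2=35 S3=50 S4=49 blocked=[]
Op 7: conn=50 S1=49 S2=25 S3=50 S4=49 blocked=[]
Op 8: conn=44 S1=43 S2=25 S3=50 S4=49 blocked=[]
Op 9: conn=30 S1=29 S2=25 S3=50 S4=49 blocked=[]
Op 10: conn=16 S1=29 S2=25 S3=36 S4=49 blocked=[]
Op 11: conn=1 S1=29 S2=10 S3=36 S4=49 blocked=[]
Op 12: conn=15 S1=29 S2=10 S3=36 S4=49 blocked=[]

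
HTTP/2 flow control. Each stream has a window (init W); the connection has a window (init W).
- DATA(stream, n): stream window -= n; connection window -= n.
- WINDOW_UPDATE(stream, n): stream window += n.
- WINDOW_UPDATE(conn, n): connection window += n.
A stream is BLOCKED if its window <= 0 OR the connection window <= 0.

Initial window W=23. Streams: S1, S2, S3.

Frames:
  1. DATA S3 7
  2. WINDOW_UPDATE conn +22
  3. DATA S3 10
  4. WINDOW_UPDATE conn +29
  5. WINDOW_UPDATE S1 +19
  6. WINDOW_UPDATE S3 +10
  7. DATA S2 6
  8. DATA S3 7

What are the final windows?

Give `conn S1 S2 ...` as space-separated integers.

Op 1: conn=16 S1=23 S2=23 S3=16 blocked=[]
Op 2: conn=38 S1=23 S2=23 S3=16 blocked=[]
Op 3: conn=28 S1=23 S2=23 S3=6 blocked=[]
Op 4: conn=57 S1=23 S2=23 S3=6 blocked=[]
Op 5: conn=57 S1=42 S2=23 S3=6 blocked=[]
Op 6: conn=57 S1=42 S2=23 S3=16 blocked=[]
Op 7: conn=51 S1=42 S2=17 S3=16 blocked=[]
Op 8: conn=44 S1=42 S2=17 S3=9 blocked=[]

Answer: 44 42 17 9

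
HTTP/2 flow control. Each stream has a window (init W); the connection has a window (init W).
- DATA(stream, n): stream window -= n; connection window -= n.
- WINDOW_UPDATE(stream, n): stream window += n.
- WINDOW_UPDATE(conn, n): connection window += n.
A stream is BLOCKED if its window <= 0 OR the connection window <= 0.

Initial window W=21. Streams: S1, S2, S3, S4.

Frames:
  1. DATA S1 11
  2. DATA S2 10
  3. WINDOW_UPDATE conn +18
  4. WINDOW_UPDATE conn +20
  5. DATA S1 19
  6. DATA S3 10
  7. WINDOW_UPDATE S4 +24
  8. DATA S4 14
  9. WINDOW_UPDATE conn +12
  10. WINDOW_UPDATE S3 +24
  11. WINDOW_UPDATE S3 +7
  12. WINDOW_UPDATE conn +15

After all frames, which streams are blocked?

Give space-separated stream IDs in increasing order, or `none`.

Answer: S1

Derivation:
Op 1: conn=10 S1=10 S2=21 S3=21 S4=21 blocked=[]
Op 2: conn=0 S1=10 S2=11 S3=21 S4=21 blocked=[1, 2, 3, 4]
Op 3: conn=18 S1=10 S2=11 S3=21 S4=21 blocked=[]
Op 4: conn=38 S1=10 S2=11 S3=21 S4=21 blocked=[]
Op 5: conn=19 S1=-9 S2=11 S3=21 S4=21 blocked=[1]
Op 6: conn=9 S1=-9 S2=11 S3=11 S4=21 blocked=[1]
Op 7: conn=9 S1=-9 S2=11 S3=11 S4=45 blocked=[1]
Op 8: conn=-5 S1=-9 S2=11 S3=11 S4=31 blocked=[1, 2, 3, 4]
Op 9: conn=7 S1=-9 S2=11 S3=11 S4=31 blocked=[1]
Op 10: conn=7 S1=-9 S2=11 S3=35 S4=31 blocked=[1]
Op 11: conn=7 S1=-9 S2=11 S3=42 S4=31 blocked=[1]
Op 12: conn=22 S1=-9 S2=11 S3=42 S4=31 blocked=[1]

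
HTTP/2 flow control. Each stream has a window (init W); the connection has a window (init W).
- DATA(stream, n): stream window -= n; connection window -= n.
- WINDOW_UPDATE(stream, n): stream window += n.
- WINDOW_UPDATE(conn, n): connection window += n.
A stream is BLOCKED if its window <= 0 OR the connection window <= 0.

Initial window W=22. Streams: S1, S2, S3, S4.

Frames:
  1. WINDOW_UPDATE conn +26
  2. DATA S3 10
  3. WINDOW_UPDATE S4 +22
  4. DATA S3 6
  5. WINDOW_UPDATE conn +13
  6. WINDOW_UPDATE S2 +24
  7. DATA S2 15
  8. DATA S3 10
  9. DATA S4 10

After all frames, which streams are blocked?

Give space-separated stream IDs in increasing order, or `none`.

Answer: S3

Derivation:
Op 1: conn=48 S1=22 S2=22 S3=22 S4=22 blocked=[]
Op 2: conn=38 S1=22 S2=22 S3=12 S4=22 blocked=[]
Op 3: conn=38 S1=22 S2=22 S3=12 S4=44 blocked=[]
Op 4: conn=32 S1=22 S2=22 S3=6 S4=44 blocked=[]
Op 5: conn=45 S1=22 S2=22 S3=6 S4=44 blocked=[]
Op 6: conn=45 S1=22 S2=46 S3=6 S4=44 blocked=[]
Op 7: conn=30 S1=22 S2=31 S3=6 S4=44 blocked=[]
Op 8: conn=20 S1=22 S2=31 S3=-4 S4=44 blocked=[3]
Op 9: conn=10 S1=22 S2=31 S3=-4 S4=34 blocked=[3]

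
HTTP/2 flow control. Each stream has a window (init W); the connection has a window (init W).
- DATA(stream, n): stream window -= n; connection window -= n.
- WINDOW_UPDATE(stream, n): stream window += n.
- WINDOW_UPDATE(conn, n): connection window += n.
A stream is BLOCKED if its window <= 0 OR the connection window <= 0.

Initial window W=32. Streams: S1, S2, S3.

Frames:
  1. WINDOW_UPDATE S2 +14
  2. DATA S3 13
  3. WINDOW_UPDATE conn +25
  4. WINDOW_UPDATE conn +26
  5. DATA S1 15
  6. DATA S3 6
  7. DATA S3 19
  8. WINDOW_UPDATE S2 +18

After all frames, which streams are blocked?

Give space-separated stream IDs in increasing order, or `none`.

Answer: S3

Derivation:
Op 1: conn=32 S1=32 S2=46 S3=32 blocked=[]
Op 2: conn=19 S1=32 S2=46 S3=19 blocked=[]
Op 3: conn=44 S1=32 S2=46 S3=19 blocked=[]
Op 4: conn=70 S1=32 S2=46 S3=19 blocked=[]
Op 5: conn=55 S1=17 S2=46 S3=19 blocked=[]
Op 6: conn=49 S1=17 S2=46 S3=13 blocked=[]
Op 7: conn=30 S1=17 S2=46 S3=-6 blocked=[3]
Op 8: conn=30 S1=17 S2=64 S3=-6 blocked=[3]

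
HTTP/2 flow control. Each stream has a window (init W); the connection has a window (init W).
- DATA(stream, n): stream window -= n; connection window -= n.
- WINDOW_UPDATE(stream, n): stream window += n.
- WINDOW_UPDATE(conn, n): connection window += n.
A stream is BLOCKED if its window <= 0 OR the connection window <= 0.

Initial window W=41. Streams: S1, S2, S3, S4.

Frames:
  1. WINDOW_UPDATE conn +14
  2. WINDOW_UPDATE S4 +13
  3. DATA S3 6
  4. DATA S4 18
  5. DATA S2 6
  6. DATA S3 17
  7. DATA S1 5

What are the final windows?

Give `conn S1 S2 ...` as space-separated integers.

Answer: 3 36 35 18 36

Derivation:
Op 1: conn=55 S1=41 S2=41 S3=41 S4=41 blocked=[]
Op 2: conn=55 S1=41 S2=41 S3=41 S4=54 blocked=[]
Op 3: conn=49 S1=41 S2=41 S3=35 S4=54 blocked=[]
Op 4: conn=31 S1=41 S2=41 S3=35 S4=36 blocked=[]
Op 5: conn=25 S1=41 S2=35 S3=35 S4=36 blocked=[]
Op 6: conn=8 S1=41 S2=35 S3=18 S4=36 blocked=[]
Op 7: conn=3 S1=36 S2=35 S3=18 S4=36 blocked=[]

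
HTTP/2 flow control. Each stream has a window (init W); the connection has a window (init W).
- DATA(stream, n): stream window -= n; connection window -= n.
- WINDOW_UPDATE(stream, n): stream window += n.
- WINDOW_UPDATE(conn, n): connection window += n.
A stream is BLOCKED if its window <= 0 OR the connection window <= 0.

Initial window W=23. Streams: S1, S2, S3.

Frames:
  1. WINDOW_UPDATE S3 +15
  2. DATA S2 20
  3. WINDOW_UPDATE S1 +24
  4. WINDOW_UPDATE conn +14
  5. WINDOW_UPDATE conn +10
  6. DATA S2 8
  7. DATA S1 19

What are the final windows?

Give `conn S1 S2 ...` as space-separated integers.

Op 1: conn=23 S1=23 S2=23 S3=38 blocked=[]
Op 2: conn=3 S1=23 S2=3 S3=38 blocked=[]
Op 3: conn=3 S1=47 S2=3 S3=38 blocked=[]
Op 4: conn=17 S1=47 S2=3 S3=38 blocked=[]
Op 5: conn=27 S1=47 S2=3 S3=38 blocked=[]
Op 6: conn=19 S1=47 S2=-5 S3=38 blocked=[2]
Op 7: conn=0 S1=28 S2=-5 S3=38 blocked=[1, 2, 3]

Answer: 0 28 -5 38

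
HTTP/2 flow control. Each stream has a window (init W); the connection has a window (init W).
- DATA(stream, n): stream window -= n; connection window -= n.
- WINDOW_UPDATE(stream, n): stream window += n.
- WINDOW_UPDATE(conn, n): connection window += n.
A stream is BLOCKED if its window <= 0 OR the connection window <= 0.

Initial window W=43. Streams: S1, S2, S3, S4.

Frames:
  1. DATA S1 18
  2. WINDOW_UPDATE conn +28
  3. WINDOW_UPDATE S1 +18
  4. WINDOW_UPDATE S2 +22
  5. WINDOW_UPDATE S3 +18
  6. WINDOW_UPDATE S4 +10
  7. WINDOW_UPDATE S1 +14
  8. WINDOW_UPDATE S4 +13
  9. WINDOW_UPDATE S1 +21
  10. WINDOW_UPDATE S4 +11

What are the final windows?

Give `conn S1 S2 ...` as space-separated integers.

Answer: 53 78 65 61 77

Derivation:
Op 1: conn=25 S1=25 S2=43 S3=43 S4=43 blocked=[]
Op 2: conn=53 S1=25 S2=43 S3=43 S4=43 blocked=[]
Op 3: conn=53 S1=43 S2=43 S3=43 S4=43 blocked=[]
Op 4: conn=53 S1=43 S2=65 S3=43 S4=43 blocked=[]
Op 5: conn=53 S1=43 S2=65 S3=61 S4=43 blocked=[]
Op 6: conn=53 S1=43 S2=65 S3=61 S4=53 blocked=[]
Op 7: conn=53 S1=57 S2=65 S3=61 S4=53 blocked=[]
Op 8: conn=53 S1=57 S2=65 S3=61 S4=66 blocked=[]
Op 9: conn=53 S1=78 S2=65 S3=61 S4=66 blocked=[]
Op 10: conn=53 S1=78 S2=65 S3=61 S4=77 blocked=[]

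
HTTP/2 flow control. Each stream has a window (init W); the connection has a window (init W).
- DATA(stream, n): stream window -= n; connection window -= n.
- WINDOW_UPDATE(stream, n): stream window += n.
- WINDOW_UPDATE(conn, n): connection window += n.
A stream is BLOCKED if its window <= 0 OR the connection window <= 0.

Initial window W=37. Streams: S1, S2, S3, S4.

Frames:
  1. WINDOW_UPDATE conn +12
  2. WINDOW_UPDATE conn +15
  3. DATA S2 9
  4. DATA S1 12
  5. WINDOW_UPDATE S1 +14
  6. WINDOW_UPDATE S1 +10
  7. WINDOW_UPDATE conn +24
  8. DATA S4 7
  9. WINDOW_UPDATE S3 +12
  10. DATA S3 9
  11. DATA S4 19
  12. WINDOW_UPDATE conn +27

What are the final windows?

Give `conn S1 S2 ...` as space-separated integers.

Op 1: conn=49 S1=37 S2=37 S3=37 S4=37 blocked=[]
Op 2: conn=64 S1=37 S2=37 S3=37 S4=37 blocked=[]
Op 3: conn=55 S1=37 S2=28 S3=37 S4=37 blocked=[]
Op 4: conn=43 S1=25 S2=28 S3=37 S4=37 blocked=[]
Op 5: conn=43 S1=39 S2=28 S3=37 S4=37 blocked=[]
Op 6: conn=43 S1=49 S2=28 S3=37 S4=37 blocked=[]
Op 7: conn=67 S1=49 S2=28 S3=37 S4=37 blocked=[]
Op 8: conn=60 S1=49 S2=28 S3=37 S4=30 blocked=[]
Op 9: conn=60 S1=49 S2=28 S3=49 S4=30 blocked=[]
Op 10: conn=51 S1=49 S2=28 S3=40 S4=30 blocked=[]
Op 11: conn=32 S1=49 S2=28 S3=40 S4=11 blocked=[]
Op 12: conn=59 S1=49 S2=28 S3=40 S4=11 blocked=[]

Answer: 59 49 28 40 11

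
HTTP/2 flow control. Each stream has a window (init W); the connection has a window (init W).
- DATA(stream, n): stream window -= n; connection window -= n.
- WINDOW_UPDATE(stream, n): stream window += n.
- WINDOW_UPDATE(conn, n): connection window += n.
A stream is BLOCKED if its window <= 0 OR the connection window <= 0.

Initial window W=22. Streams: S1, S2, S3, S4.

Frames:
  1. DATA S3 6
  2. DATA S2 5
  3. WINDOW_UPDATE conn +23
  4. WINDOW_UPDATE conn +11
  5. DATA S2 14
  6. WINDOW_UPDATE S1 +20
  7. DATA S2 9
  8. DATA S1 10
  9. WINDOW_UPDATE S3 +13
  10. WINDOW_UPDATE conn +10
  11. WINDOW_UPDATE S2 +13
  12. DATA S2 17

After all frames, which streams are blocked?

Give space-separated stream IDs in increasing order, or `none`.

Answer: S2

Derivation:
Op 1: conn=16 S1=22 S2=22 S3=16 S4=22 blocked=[]
Op 2: conn=11 S1=22 S2=17 S3=16 S4=22 blocked=[]
Op 3: conn=34 S1=22 S2=17 S3=16 S4=22 blocked=[]
Op 4: conn=45 S1=22 S2=17 S3=16 S4=22 blocked=[]
Op 5: conn=31 S1=22 S2=3 S3=16 S4=22 blocked=[]
Op 6: conn=31 S1=42 S2=3 S3=16 S4=22 blocked=[]
Op 7: conn=22 S1=42 S2=-6 S3=16 S4=22 blocked=[2]
Op 8: conn=12 S1=32 S2=-6 S3=16 S4=22 blocked=[2]
Op 9: conn=12 S1=32 S2=-6 S3=29 S4=22 blocked=[2]
Op 10: conn=22 S1=32 S2=-6 S3=29 S4=22 blocked=[2]
Op 11: conn=22 S1=32 S2=7 S3=29 S4=22 blocked=[]
Op 12: conn=5 S1=32 S2=-10 S3=29 S4=22 blocked=[2]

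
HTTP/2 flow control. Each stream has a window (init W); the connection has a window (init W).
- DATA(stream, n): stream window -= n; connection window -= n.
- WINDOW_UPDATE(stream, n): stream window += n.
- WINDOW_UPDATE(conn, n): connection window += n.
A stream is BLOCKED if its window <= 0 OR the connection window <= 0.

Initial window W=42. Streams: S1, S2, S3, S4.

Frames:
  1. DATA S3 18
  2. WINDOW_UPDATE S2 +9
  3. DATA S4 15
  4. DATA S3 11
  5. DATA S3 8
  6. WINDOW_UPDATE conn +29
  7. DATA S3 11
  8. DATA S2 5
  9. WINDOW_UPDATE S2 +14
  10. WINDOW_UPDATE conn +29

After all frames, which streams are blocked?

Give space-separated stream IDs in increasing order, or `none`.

Answer: S3

Derivation:
Op 1: conn=24 S1=42 S2=42 S3=24 S4=42 blocked=[]
Op 2: conn=24 S1=42 S2=51 S3=24 S4=42 blocked=[]
Op 3: conn=9 S1=42 S2=51 S3=24 S4=27 blocked=[]
Op 4: conn=-2 S1=42 S2=51 S3=13 S4=27 blocked=[1, 2, 3, 4]
Op 5: conn=-10 S1=42 S2=51 S3=5 S4=27 blocked=[1, 2, 3, 4]
Op 6: conn=19 S1=42 S2=51 S3=5 S4=27 blocked=[]
Op 7: conn=8 S1=42 S2=51 S3=-6 S4=27 blocked=[3]
Op 8: conn=3 S1=42 S2=46 S3=-6 S4=27 blocked=[3]
Op 9: conn=3 S1=42 S2=60 S3=-6 S4=27 blocked=[3]
Op 10: conn=32 S1=42 S2=60 S3=-6 S4=27 blocked=[3]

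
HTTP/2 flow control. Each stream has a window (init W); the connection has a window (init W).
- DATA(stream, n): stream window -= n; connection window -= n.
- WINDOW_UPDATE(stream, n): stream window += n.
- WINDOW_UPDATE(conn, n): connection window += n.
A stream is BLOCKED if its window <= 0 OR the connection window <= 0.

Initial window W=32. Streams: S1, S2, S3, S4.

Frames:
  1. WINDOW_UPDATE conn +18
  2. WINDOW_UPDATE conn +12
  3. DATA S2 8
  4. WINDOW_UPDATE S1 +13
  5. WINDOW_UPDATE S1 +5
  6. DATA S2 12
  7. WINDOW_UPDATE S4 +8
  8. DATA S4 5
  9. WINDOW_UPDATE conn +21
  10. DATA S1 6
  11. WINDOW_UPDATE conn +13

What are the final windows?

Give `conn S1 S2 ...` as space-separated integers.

Op 1: conn=50 S1=32 S2=32 S3=32 S4=32 blocked=[]
Op 2: conn=62 S1=32 S2=32 S3=32 S4=32 blocked=[]
Op 3: conn=54 S1=32 S2=24 S3=32 S4=32 blocked=[]
Op 4: conn=54 S1=45 S2=24 S3=32 S4=32 blocked=[]
Op 5: conn=54 S1=50 S2=24 S3=32 S4=32 blocked=[]
Op 6: conn=42 S1=50 S2=12 S3=32 S4=32 blocked=[]
Op 7: conn=42 S1=50 S2=12 S3=32 S4=40 blocked=[]
Op 8: conn=37 S1=50 S2=12 S3=32 S4=35 blocked=[]
Op 9: conn=58 S1=50 S2=12 S3=32 S4=35 blocked=[]
Op 10: conn=52 S1=44 S2=12 S3=32 S4=35 blocked=[]
Op 11: conn=65 S1=44 S2=12 S3=32 S4=35 blocked=[]

Answer: 65 44 12 32 35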